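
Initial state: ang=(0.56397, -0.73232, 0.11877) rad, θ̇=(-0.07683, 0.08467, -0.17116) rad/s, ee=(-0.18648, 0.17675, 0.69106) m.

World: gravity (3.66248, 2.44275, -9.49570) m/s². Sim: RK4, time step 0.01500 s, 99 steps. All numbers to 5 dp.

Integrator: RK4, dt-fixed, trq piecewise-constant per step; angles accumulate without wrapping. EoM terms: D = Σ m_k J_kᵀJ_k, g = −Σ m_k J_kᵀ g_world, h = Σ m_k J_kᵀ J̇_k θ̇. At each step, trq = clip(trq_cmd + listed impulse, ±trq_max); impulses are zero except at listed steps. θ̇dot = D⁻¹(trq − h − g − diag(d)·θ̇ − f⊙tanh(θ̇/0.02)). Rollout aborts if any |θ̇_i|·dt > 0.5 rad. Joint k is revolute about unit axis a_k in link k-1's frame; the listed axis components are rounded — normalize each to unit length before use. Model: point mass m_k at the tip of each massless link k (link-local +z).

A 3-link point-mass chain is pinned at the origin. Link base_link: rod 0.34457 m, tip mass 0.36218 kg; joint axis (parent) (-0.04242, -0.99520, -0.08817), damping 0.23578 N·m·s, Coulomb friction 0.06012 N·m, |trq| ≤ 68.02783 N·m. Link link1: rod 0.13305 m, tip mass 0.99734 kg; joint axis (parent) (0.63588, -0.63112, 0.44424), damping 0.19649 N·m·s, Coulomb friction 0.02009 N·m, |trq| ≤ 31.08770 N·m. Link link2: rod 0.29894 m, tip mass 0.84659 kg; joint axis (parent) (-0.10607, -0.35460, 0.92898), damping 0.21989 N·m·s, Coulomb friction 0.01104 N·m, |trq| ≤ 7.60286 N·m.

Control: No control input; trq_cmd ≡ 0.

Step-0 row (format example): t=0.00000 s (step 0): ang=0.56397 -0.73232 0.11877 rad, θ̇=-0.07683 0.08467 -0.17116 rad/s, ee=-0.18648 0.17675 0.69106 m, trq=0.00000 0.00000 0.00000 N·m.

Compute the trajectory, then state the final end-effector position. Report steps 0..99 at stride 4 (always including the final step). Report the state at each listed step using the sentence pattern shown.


t=0.06000 s (step 4): ang=0.58572 -0.80228 0.13028 rad, θ̇=0.78290 -2.34177 0.51766 rad/s, ee=-0.17567 0.18543 0.68337 m, trq=0.00000 0.00000 0.00000 N·m.
t=0.12000 s (step 8): ang=0.65592 -1.00667 0.19371 rad, θ̇=1.53618 -4.40568 1.73226 rad/s, ee=-0.14820 0.20502 0.65663 m, trq=0.00000 0.00000 0.00000 N·m.
t=0.18000 s (step 12): ang=0.76520 -1.31766 0.34563 rad, θ̇=2.03989 -5.79463 3.24286 rad/s, ee=-0.10712 0.21578 0.61004 m, trq=0.00000 0.00000 0.00000 N·m.
t=0.24000 s (step 16): ang=0.89064 -1.67846 0.54972 rad, θ̇=2.05722 -6.04984 3.19731 rad/s, ee=-0.06028 0.19664 0.55287 m, trq=0.00000 0.00000 0.00000 N·m.
t=0.30000 s (step 20): ang=1.00437 -2.03168 0.70468 rad, θ̇=1.69134 -5.71051 1.96751 rad/s, ee=-0.01568 0.14276 0.49581 m, trq=0.00000 0.00000 0.00000 N·m.
t=0.36000 s (step 24): ang=1.08999 -2.36684 0.79555 rad, θ̇=1.13785 -5.50107 1.14881 rad/s, ee=0.02238 0.06351 0.43661 m, trq=0.00000 0.00000 0.00000 N·m.
t=0.42000 s (step 28): ang=1.13782 -2.69642 0.85015 rad, θ̇=0.42761 -5.52217 0.72033 rad/s, ee=0.04988 -0.03147 0.36779 m, trq=0.00000 0.00000 0.00000 N·m.
t=0.48000 s (step 32): ang=1.13752 -3.03370 0.88698 rad, θ̇=-0.46388 -5.75155 0.54942 rad/s, ee=0.05901 -0.13376 0.28406 m, trq=0.00000 0.00000 0.00000 N·m.
t=0.54000 s (step 36): ang=1.08079 -3.38809 0.91966 rad, θ̇=-1.38558 -6.03250 0.52933 rad/s, ee=0.03465 -0.23261 0.18969 m, trq=0.00000 0.00000 0.00000 N·m.
t=0.60000 s (step 40): ang=0.99231 -3.74230 0.93592 rad, θ̇=-1.24626 -5.57186 -0.08111 rad/s, ee=-0.03781 -0.31181 0.11063 m, trq=0.00000 0.00000 0.00000 N·m.
t=0.66000 s (step 44): ang=0.96599 -4.03237 0.89745 rad, θ̇=0.46260 -4.07399 -0.97548 rad/s, ee=-0.13876 -0.35657 0.06870 m, trq=0.00000 0.00000 0.00000 N·m.
t=0.72000 s (step 48): ang=1.04318 -4.23774 0.83661 rad, θ̇=2.02451 -2.87872 -0.93449 rad/s, ee=-0.23092 -0.37155 0.03525 m, trq=0.00000 0.00000 0.00000 N·m.
t=0.78000 s (step 52): ang=1.20042 -4.39107 0.78841 rad, θ̇=3.16370 -2.35374 -0.67530 rad/s, ee=-0.30296 -0.36957 -0.01901 m, trq=0.00000 0.00000 0.00000 N·m.
t=0.84000 s (step 56): ang=1.41770 -4.53533 0.75054 rad, θ̇=4.03814 -2.58800 -0.65213 rad/s, ee=-0.35558 -0.35670 -0.10626 m, trq=0.00000 0.00000 0.00000 N·m.
t=0.90000 s (step 60): ang=1.67971 -4.71744 0.69961 rad, θ̇=4.65037 -3.60571 -1.15264 rad/s, ee=-0.38850 -0.32930 -0.23261 m, trq=0.00000 0.00000 0.00000 N·m.
t=0.96000 s (step 64): ang=1.97142 -4.98072 0.59946 rad, θ̇=5.05623 -5.25556 -2.27403 rad/s, ee=-0.39420 -0.27182 -0.39740 m, trq=0.00000 0.00000 0.00000 N·m.
t=1.02000 s (step 68): ang=2.28802 -5.35699 0.42447 rad, θ̇=5.54263 -7.36051 -3.45607 rad/s, ee=-0.35557 -0.15981 -0.57839 m, trq=0.00000 0.00000 0.00000 N·m.
t=1.08000 s (step 72): ang=2.64534 -5.87206 0.22125 rad, θ̇=6.45832 -9.83211 -2.73754 rad/s, ee=-0.25325 0.01604 -0.71694 m, trq=0.00000 0.00000 0.00000 N·m.
t=1.14000 s (step 76): ang=3.07100 -6.51418 0.18579 rad, θ̇=7.71020 -11.00852 2.12270 rad/s, ee=-0.08813 0.20532 -0.73998 m, trq=0.00000 0.00000 0.00000 N·m.
t=1.20000 s (step 80): ang=3.54364 -7.06997 0.39933 rad, θ̇=7.61037 -6.27597 2.97973 rad/s, ee=0.10411 0.30336 -0.66078 m, trq=0.00000 0.00000 0.00000 N·m.
t=1.26000 s (step 84): ang=3.92926 -7.19203 0.42616 rad, θ̇=4.94355 1.96542 -1.11750 rad/s, ee=0.31065 0.30082 -0.57611 m, trq=0.00000 0.00000 0.00000 N·m.
t=1.32000 s (step 88): ang=4.13508 -6.91266 0.40838 rad, θ̇=2.19689 6.47620 0.96362 rad/s, ee=0.52467 0.24618 -0.47636 m, trq=0.00000 0.00000 0.00000 N·m.
t=1.38000 s (step 92): ang=4.23748 -6.50687 0.48864 rad, θ̇=1.46886 6.59413 1.18740 rad/s, ee=0.67954 0.13632 -0.34169 m, trq=0.00000 0.00000 0.00000 N·m.
t=1.44000 s (step 96): ang=4.32214 -6.14784 0.54343 rad, θ̇=1.35362 5.29012 0.77067 rad/s, ee=0.74221 0.01103 -0.20203 m, trq=0.00000 0.00000 0.00000 N·m.
t=1.48500 s (step 99): ang=4.37959 -5.93442 0.57870 rad, θ̇=1.17707 4.20681 0.82122 rad/s, ee=0.74499 -0.06915 -0.11328 m.
final ee position (m): 0.74499 -0.06915 -0.11328


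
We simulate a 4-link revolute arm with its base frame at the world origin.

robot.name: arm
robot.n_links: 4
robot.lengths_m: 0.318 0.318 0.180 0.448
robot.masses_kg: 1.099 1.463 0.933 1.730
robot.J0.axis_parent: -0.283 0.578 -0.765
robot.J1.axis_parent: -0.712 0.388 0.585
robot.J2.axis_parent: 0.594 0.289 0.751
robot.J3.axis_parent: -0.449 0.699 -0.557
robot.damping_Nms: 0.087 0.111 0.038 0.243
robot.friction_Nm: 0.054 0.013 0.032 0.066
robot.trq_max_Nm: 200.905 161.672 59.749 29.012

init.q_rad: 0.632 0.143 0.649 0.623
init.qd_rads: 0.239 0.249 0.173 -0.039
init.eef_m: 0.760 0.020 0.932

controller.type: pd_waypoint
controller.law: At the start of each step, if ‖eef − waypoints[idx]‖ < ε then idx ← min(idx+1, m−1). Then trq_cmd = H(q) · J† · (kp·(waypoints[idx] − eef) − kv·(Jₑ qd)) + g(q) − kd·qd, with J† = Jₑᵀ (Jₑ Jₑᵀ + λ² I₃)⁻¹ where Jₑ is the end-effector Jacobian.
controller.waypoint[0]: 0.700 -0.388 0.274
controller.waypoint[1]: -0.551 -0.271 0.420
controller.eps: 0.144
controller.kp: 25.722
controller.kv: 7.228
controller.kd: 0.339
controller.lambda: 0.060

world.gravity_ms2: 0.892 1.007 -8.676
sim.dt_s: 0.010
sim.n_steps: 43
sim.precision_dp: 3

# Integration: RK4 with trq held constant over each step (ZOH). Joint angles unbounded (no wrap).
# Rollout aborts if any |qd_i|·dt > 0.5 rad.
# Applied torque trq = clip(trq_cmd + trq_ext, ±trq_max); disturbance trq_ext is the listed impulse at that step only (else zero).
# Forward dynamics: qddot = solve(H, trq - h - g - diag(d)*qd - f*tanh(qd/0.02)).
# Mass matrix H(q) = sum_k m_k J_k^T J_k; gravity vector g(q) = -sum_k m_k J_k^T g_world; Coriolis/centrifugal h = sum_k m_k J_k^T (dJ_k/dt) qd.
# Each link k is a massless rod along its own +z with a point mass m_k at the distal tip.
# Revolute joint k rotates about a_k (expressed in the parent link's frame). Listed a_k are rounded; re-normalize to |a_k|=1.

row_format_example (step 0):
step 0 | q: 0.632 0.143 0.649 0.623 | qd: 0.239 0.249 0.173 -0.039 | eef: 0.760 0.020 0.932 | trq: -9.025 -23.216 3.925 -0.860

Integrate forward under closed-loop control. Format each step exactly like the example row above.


step 1 | q: 0.634 0.144 0.653 0.627 | qd: 0.153 -0.037 0.635 0.775 | eef: 0.762 0.020 0.929 | trq: -9.440 -22.570 3.321 -1.440
step 2 | q: 0.635 0.142 0.662 0.638 | qd: 0.066 -0.268 1.145 1.430 | eef: 0.765 0.018 0.925 | trq: -9.618 -21.856 2.683 -1.914
step 3 | q: 0.635 0.139 0.675 0.655 | qd: -0.000 -0.475 1.624 1.978 | eef: 0.767 0.016 0.920 | trq: -9.606 -21.089 2.051 -2.318
step 4 | q: 0.635 0.133 0.694 0.677 | qd: -0.036 -0.674 2.035 2.445 | eef: 0.769 0.013 0.914 | trq: -9.456 -20.279 1.450 -2.670
step 5 | q: 0.635 0.125 0.715 0.704 | qd: -0.039 -0.867 2.374 2.843 | eef: 0.770 0.010 0.907 | trq: -9.210 -19.437 0.886 -2.976
step 6 | q: 0.635 0.116 0.740 0.734 | qd: -0.010 -1.058 2.638 3.184 | eef: 0.772 0.005 0.899 | trq: -8.908 -18.573 0.369 -3.242
step 7 | q: 0.635 0.104 0.767 0.767 | qd: 0.047 -1.243 2.829 3.473 | eef: 0.773 0.001 0.891 | trq: -8.580 -17.698 -0.099 -3.472
step 8 | q: 0.636 0.091 0.796 0.803 | qd: 0.133 -1.422 2.936 3.721 | eef: 0.774 -0.005 0.882 | trq: -8.261 -16.823 -0.509 -3.670
step 9 | q: 0.638 0.076 0.825 0.842 | qd: 0.241 -1.591 2.961 3.931 | eef: 0.774 -0.011 0.873 | trq: -7.975 -15.956 -0.862 -3.839
step 10 | q: 0.641 0.059 0.855 0.882 | qd: 0.366 -1.744 2.915 4.102 | eef: 0.774 -0.017 0.864 | trq: -7.741 -15.108 -1.158 -3.979
step 11 | q: 0.645 0.041 0.883 0.924 | qd: 0.501 -1.876 2.811 4.232 | eef: 0.774 -0.023 0.854 | trq: -7.567 -14.291 -1.400 -4.093
step 12 | q: 0.651 0.021 0.910 0.966 | qd: 0.638 -1.983 2.664 4.322 | eef: 0.774 -0.030 0.844 | trq: -7.458 -13.516 -1.591 -4.184
step 13 | q: 0.658 0.001 0.936 1.010 | qd: 0.773 -2.063 2.484 4.372 | eef: 0.774 -0.037 0.834 | trq: -7.415 -12.793 -1.735 -4.255
step 14 | q: 0.666 -0.020 0.960 1.054 | qd: 0.901 -2.116 2.283 4.385 | eef: 0.773 -0.045 0.823 | trq: -7.430 -12.130 -1.837 -4.310
step 15 | q: 0.676 -0.041 0.982 1.097 | qd: 1.020 -2.143 2.069 4.364 | eef: 0.773 -0.052 0.813 | trq: -7.498 -11.534 -1.900 -4.354
step 16 | q: 0.687 -0.062 1.001 1.141 | qd: 1.126 -2.145 1.848 4.313 | eef: 0.772 -0.060 0.802 | trq: -7.608 -11.006 -1.930 -4.392
step 17 | q: 0.698 -0.084 1.018 1.184 | qd: 1.218 -2.125 1.627 4.238 | eef: 0.771 -0.068 0.792 | trq: -7.752 -10.547 -1.930 -4.427
step 18 | q: 0.711 -0.105 1.034 1.225 | qd: 1.297 -2.086 1.407 4.143 | eef: 0.770 -0.076 0.781 | trq: -7.920 -10.157 -1.904 -4.461
step 19 | q: 0.724 -0.125 1.047 1.266 | qd: 1.362 -2.030 1.193 4.033 | eef: 0.769 -0.085 0.770 | trq: -8.105 -9.832 -1.859 -4.499
step 20 | q: 0.738 -0.145 1.058 1.306 | qd: 1.414 -1.959 0.986 3.912 | eef: 0.767 -0.093 0.759 | trq: -8.299 -9.566 -1.797 -4.541
step 21 | q: 0.752 -0.165 1.066 1.345 | qd: 1.453 -1.876 0.788 3.783 | eef: 0.766 -0.102 0.748 | trq: -8.498 -9.357 -1.723 -4.588
step 22 | q: 0.767 -0.183 1.073 1.382 | qd: 1.480 -1.783 0.600 3.649 | eef: 0.765 -0.110 0.737 | trq: -8.698 -9.197 -1.641 -4.640
step 23 | q: 0.782 -0.200 1.078 1.417 | qd: 1.497 -1.683 0.424 3.513 | eef: 0.763 -0.119 0.726 | trq: -8.894 -9.082 -1.555 -4.699
step 24 | q: 0.797 -0.216 1.082 1.452 | qd: 1.505 -1.576 0.261 3.377 | eef: 0.762 -0.127 0.715 | trq: -9.086 -9.007 -1.467 -4.762
step 25 | q: 0.812 -0.232 1.084 1.485 | qd: 1.505 -1.466 0.111 3.242 | eef: 0.761 -0.136 0.704 | trq: -9.271 -8.968 -1.382 -4.830
step 26 | q: 0.827 -0.246 1.084 1.517 | qd: 1.499 -1.355 -0.020 3.110 | eef: 0.759 -0.145 0.693 | trq: -9.448 -8.960 -1.302 -4.902
step 27 | q: 0.842 -0.259 1.084 1.547 | qd: 1.491 -1.249 -0.112 2.983 | eef: 0.758 -0.153 0.682 | trq: -9.616 -8.979 -1.238 -4.976
step 28 | q: 0.857 -0.271 1.082 1.576 | qd: 1.479 -1.143 -0.198 2.860 | eef: 0.756 -0.161 0.672 | trq: -9.777 -9.022 -1.179 -5.051
step 29 | q: 0.872 -0.282 1.080 1.604 | qd: 1.464 -1.036 -0.277 2.740 | eef: 0.755 -0.170 0.661 | trq: -9.932 -9.087 -1.126 -5.125
step 30 | q: 0.886 -0.292 1.077 1.631 | qd: 1.445 -0.932 -0.347 2.625 | eef: 0.753 -0.178 0.650 | trq: -10.081 -9.171 -1.082 -5.197
step 31 | q: 0.901 -0.300 1.073 1.657 | qd: 1.425 -0.829 -0.408 2.514 | eef: 0.751 -0.186 0.639 | trq: -10.225 -9.271 -1.046 -5.266
step 32 | q: 0.915 -0.308 1.068 1.682 | qd: 1.402 -0.729 -0.460 2.407 | eef: 0.750 -0.194 0.629 | trq: -10.363 -9.387 -1.019 -5.330
step 33 | q: 0.929 -0.315 1.064 1.705 | qd: 1.379 -0.633 -0.503 2.304 | eef: 0.748 -0.201 0.618 | trq: -10.496 -9.515 -1.003 -5.390
step 34 | q: 0.942 -0.321 1.058 1.728 | qd: 1.355 -0.541 -0.538 2.204 | eef: 0.747 -0.209 0.608 | trq: -10.624 -9.654 -0.996 -5.443
step 35 | q: 0.956 -0.326 1.053 1.749 | qd: 1.331 -0.453 -0.565 2.109 | eef: 0.745 -0.216 0.598 | trq: -10.748 -9.802 -0.999 -5.490
step 36 | q: 0.969 -0.330 1.047 1.770 | qd: 1.306 -0.369 -0.585 2.016 | eef: 0.743 -0.223 0.587 | trq: -10.868 -9.960 -1.011 -5.529
step 37 | q: 0.982 -0.333 1.041 1.790 | qd: 1.282 -0.290 -0.598 1.927 | eef: 0.742 -0.230 0.577 | trq: -10.983 -10.124 -1.032 -5.561
step 38 | q: 0.995 -0.336 1.035 1.808 | qd: 1.257 -0.215 -0.605 1.841 | eef: 0.740 -0.237 0.567 | trq: -11.095 -10.294 -1.062 -5.585
step 39 | q: 1.007 -0.338 1.029 1.826 | qd: 1.233 -0.145 -0.607 1.758 | eef: 0.738 -0.244 0.558 | trq: -11.203 -10.469 -1.099 -5.601
step 40 | q: 1.019 -0.339 1.023 1.844 | qd: 1.210 -0.079 -0.605 1.678 | eef: 0.737 -0.250 0.548 | trq: -11.307 -10.648 -1.144 -5.608
step 41 | q: 1.031 -0.339 1.017 1.860 | qd: 1.186 -0.018 -0.599 1.601 | eef: 0.735 -0.257 0.539 | trq: -11.407 -10.830 -1.195 -5.608
step 42 | q: 1.043 -0.339 1.011 1.876 | qd: 1.163 0.037 -0.587 1.526 | eef: 0.733 -0.263 0.529 | trq: -11.503 -11.012 -1.252 -5.599
step 43 | q: 1.054 -0.338 1.005 1.890 | qd: 1.141 0.088 -0.572 1.453 | eef: 0.732 -0.268 0.520


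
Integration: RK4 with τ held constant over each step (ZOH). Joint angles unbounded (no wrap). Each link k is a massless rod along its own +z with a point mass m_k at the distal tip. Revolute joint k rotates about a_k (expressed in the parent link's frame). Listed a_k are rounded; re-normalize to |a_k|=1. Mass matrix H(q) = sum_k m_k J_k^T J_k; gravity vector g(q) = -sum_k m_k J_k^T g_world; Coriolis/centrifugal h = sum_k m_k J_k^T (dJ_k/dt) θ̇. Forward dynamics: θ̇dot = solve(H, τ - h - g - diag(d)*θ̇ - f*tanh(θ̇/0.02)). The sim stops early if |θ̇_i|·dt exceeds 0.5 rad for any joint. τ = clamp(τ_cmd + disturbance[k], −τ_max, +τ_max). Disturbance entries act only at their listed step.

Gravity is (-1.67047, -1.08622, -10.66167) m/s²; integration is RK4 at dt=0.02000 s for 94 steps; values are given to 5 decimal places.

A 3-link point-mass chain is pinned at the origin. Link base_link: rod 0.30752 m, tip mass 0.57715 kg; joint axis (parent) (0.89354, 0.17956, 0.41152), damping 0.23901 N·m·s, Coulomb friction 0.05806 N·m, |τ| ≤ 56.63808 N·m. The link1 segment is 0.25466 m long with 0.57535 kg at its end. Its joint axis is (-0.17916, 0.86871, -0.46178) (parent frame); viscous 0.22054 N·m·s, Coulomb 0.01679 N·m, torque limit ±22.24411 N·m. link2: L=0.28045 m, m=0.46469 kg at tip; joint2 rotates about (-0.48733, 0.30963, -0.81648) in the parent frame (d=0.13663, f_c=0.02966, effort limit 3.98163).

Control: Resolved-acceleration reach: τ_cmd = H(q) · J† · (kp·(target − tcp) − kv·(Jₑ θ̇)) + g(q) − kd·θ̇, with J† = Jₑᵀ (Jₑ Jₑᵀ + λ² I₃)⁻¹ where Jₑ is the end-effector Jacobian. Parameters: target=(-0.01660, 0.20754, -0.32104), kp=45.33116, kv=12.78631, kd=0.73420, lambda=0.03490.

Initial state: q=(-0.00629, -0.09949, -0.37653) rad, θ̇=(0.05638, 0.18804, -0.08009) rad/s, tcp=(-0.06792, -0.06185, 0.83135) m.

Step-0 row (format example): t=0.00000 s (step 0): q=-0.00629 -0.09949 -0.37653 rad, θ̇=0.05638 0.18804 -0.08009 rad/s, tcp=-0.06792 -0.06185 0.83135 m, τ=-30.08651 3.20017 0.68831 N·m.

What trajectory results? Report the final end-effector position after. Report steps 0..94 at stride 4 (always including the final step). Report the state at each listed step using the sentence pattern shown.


t=0.08000 s (step 4): q=-0.20509 -0.04523 -0.72886 rad, θ̇=-3.61596 0.17752 -0.65343 rad/s, tcp=-0.08050 0.04197 0.82073 m, τ=-9.42307 1.16706 -1.64435 N·m.
t=0.16000 s (step 8): q=-0.56240 -0.06206 -0.94055 rad, θ̇=-3.96346 -0.77032 5.02489 rad/s, tcp=-0.11245 0.27547 0.75906 m, τ=1.16088 1.12007 -3.98163 N·m.
t=0.24000 s (step 12): q=-0.94168 -0.15503 -1.05038 rad, θ̇=-4.11953 -1.32761 3.99770 rad/s, tcp=-0.13002 0.50746 0.61331 m, τ=5.82742 0.84953 -3.98163 N·m.
t=0.32000 s (step 16): q=-1.30580 -0.30173 -1.13517 rad, θ̇=-3.87429 -1.69165 3.60248 rad/s, tcp=-0.12348 0.67300 0.40586 m, τ=8.81878 0.27098 -3.98163 N·m.
t=0.40000 s (step 20): q=-1.63647 -0.48056 -1.19084 rad, θ̇=-3.43921 -1.79856 3.58023 rad/s, tcp=-0.10117 0.75369 0.18144 m, τ=10.24894 -0.44104 -3.98163 N·m.
t=0.48000 s (step 24): q=-1.92710 -0.66972 -1.22112 rad, θ̇=-2.93968 -1.68545 3.68517 rad/s, tcp=-0.07450 0.76154 -0.02147 m, τ=10.26974 -1.17699 -3.98163 N·m.
t=0.56000 s (step 28): q=-2.17787 -0.85478 -1.23475 rad, θ̇=-2.45899 -1.47344 3.73095 rad/s, tcp=-0.05138 0.72256 -0.18316 m, τ=9.35952 -1.83413 -3.98163 N·m.
t=0.64000 s (step 32): q=-2.39291 -1.03015 -1.24204 rad, θ̇=-2.03010 -1.23539 3.75617 rad/s, tcp=-0.03474 0.66158 -0.30073 m, τ=8.05386 -2.38837 -3.98163 N·m.
t=0.72000 s (step 36): q=-2.57765 -1.19536 -1.24987 rad, θ̇=-1.68124 -1.03824 3.64738 rad/s, tcp=-0.02408 0.59577 -0.38022 m, τ=6.70859 -2.81901 -3.98163 N·m.
t=0.80000 s (step 40): q=-2.73722 -1.35134 -1.26145 rad, θ̇=-1.43544 -0.95569 3.24017 rad/s, tcp=-0.01734 0.53477 -0.43031 m, τ=5.50126 -3.07817 -3.49827 N·m.
t=0.88000 s (step 44): q=-2.87503 -1.49663 -1.26655 rad, θ̇=-1.37378 -1.20690 1.87323 rad/s, tcp=-0.01339 0.48241 -0.46013 m, τ=4.53462 -2.98161 -2.13479 N·m.
t=0.96000 s (step 48): q=-2.99501 -1.63083 -1.26368 rad, θ̇=-1.33477 -1.44010 0.68672 rad/s, tcp=-0.01074 0.43925 -0.47641 m, τ=3.76384 -2.82613 -0.93768 N·m.
t=1.04000 s (step 52): q=-3.10087 -1.75472 -1.25623 rad, θ̇=-1.23382 -1.45341 0.23853 rad/s, tcp=-0.00788 0.40455 -0.48372 m, τ=3.11453 -2.79815 -0.38484 N·m.
t=1.12000 s (step 56): q=-3.19527 -1.86862 -1.24558 rad, θ̇=-1.11458 -1.35587 0.16958 rad/s, tcp=-0.00401 0.37695 -0.48542 m, τ=2.57855 -2.82523 -0.17889 N·m.
t=1.20000 s (step 60): q=-3.28020 -1.97253 -1.23112 rad, θ̇=-1.00781 -1.23465 0.20139 rad/s, tcp=0.00104 0.35490 -0.48389 m, τ=2.14969 -2.84730 -0.08237 N·m.
t=1.28000 s (step 64): q=-3.35721 -2.06664 -1.21323 rad, θ̇=-0.91676 -1.11480 0.24044 rad/s, tcp=0.00721 0.33702 -0.48068 m, τ=1.81022 -2.85294 -0.01193 N·m.
t=1.36000 s (step 68): q=-3.42742 -2.15133 -1.19235 rad, θ̇=-0.83727 -1.00045 0.27504 rad/s, tcp=0.01427 0.32221 -0.47675 m, τ=1.53895 -2.84552 0.04473 N·m.
t=1.44000 s (step 72): q=-3.49158 -2.22713 -1.16893 rad, θ̇=-0.76571 -0.89331 0.30456 rad/s, tcp=0.02191 0.30966 -0.47264 m, τ=1.31797 -2.82900 0.09007 N·m.
t=1.52000 s (step 76): q=-3.55024 -2.29466 -1.14336 rad, θ̇=-0.69977 -0.79454 0.32934 rad/s, tcp=0.02976 0.29881 -0.46863 m, τ=1.13369 -2.80661 0.12555 N·m.
t=1.60000 s (step 80): q=-3.60379 -2.35463 -1.11600 rad, θ̇=-0.63822 -0.70480 0.34980 rad/s, tcp=0.03751 0.28929 -0.46484 m, τ=0.97647 -2.78097 0.15255 N·m.
t=1.68000 s (step 84): q=-3.65257 -2.40778 -1.08720 rad, θ̇=-0.58052 -0.62426 0.36641 rad/s, tcp=0.04491 0.28084 -0.46129 m, τ=0.83985 -2.75422 0.17238 N·m.
t=1.76000 s (step 88): q=-3.69687 -2.45484 -1.05723 rad, θ̇=-0.52650 -0.55271 0.37960 rad/s, tcp=0.05176 0.27333 -0.45797 m, τ=0.71965 -2.72800 0.18626 N·m.
t=1.84000 s (step 92): q=-3.73698 -2.49651 -1.02635 rad, θ̇=-0.47615 -0.48965 0.38978 rad/s, tcp=0.05795 0.26665 -0.45485 m, τ=0.61316 -2.70346 0.19528 N·m.
t=1.88000 s (step 94): q=-3.75557 -2.51553 -1.01063 rad, θ̇=-0.45235 -0.46110 0.39385 rad/s, tcp=0.06077 0.26360 -0.45335 m.
final tcp position (m): 0.06077 0.26360 -0.45335


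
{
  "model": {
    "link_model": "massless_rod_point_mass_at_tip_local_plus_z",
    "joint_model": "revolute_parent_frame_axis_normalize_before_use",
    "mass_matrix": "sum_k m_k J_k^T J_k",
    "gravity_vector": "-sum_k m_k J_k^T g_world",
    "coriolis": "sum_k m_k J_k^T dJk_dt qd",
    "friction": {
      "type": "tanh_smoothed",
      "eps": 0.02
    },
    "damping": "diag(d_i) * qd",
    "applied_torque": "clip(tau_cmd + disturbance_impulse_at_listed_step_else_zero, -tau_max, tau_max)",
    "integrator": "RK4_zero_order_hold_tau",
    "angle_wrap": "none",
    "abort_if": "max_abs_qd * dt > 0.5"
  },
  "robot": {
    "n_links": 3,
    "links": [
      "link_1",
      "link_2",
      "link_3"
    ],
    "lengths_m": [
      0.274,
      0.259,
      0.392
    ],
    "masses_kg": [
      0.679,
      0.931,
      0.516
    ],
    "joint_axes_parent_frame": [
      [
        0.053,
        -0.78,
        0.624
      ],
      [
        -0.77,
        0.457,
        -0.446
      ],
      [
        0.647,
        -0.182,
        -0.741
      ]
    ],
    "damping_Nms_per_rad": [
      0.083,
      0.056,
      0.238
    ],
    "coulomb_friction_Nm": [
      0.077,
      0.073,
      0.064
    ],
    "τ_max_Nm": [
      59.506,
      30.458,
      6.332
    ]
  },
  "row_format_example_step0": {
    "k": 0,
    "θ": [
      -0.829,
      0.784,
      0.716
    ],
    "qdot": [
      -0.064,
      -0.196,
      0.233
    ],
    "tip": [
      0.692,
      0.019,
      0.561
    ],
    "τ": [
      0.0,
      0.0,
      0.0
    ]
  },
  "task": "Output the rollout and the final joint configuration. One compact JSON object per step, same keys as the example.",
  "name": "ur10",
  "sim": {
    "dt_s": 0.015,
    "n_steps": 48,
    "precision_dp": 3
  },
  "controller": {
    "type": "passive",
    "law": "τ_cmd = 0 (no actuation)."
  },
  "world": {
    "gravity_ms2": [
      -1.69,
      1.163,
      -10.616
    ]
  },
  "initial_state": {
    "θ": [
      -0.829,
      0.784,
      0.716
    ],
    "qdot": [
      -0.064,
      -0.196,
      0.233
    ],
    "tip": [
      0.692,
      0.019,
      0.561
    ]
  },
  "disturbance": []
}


{"k":1,"\u03b8":[-0.831,0.784,0.724],"qdot":[-0.149,0.207,0.806],"tip":[0.691,0.018,0.562],"\u03c4":[0.0,0.0,0.0]}
{"k":2,"\u03b8":[-0.833,0.79,0.739],"qdot":[-0.225,0.555,1.202],"tip":[0.691,0.019,0.56],"\u03c4":[0.0,0.0,0.0]}
{"k":3,"\u03b8":[-0.837,0.801,0.76],"qdot":[-0.296,0.87,1.483],"tip":[0.692,0.02,0.557],"\u03c4":[0.0,0.0,0.0]}
{"k":4,"\u03b8":[-0.842,0.816,0.783],"qdot":[-0.362,1.161,1.682],"tip":[0.694,0.021,0.552],"\u03c4":[0.0,0.0,0.0]}
{"k":5,"\u03b8":[-0.848,0.835,0.81],"qdot":[-0.424,1.438,1.822],"tip":[0.697,0.024,0.544],"\u03c4":[0.0,0.0,0.0]}
{"k":6,"\u03b8":[-0.855,0.859,0.838],"qdot":[-0.483,1.705,1.919],"tip":[0.701,0.026,0.535],"\u03c4":[0.0,0.0,0.0]}
{"k":7,"\u03b8":[-0.863,0.887,0.867],"qdot":[-0.537,1.968,1.984],"tip":[0.707,0.03,0.523],"\u03c4":[0.0,0.0,0.0]}
{"k":8,"\u03b8":[-0.871,0.918,0.897],"qdot":[-0.587,2.229,2.023],"tip":[0.713,0.034,0.508],"\u03c4":[0.0,0.0,0.0]}
{"k":9,"\u03b8":[-0.88,0.953,0.928],"qdot":[-0.633,2.491,2.043],"tip":[0.72,0.038,0.491],"\u03c4":[0.0,0.0,0.0]}
{"k":10,"\u03b8":[-0.89,0.993,0.958],"qdot":[-0.675,2.757,2.044],"tip":[0.727,0.042,0.471],"\u03c4":[0.0,0.0,0.0]}
{"k":11,"\u03b8":[-0.9,1.036,0.989],"qdot":[-0.713,3.025,2.031],"tip":[0.735,0.047,0.448],"\u03c4":[0.0,0.0,0.0]}
{"k":12,"\u03b8":[-0.911,1.084,1.019],"qdot":[-0.748,3.297,2.002],"tip":[0.744,0.051,0.423],"\u03c4":[0.0,0.0,0.0]}
{"k":13,"\u03b8":[-0.923,1.135,1.049],"qdot":[-0.781,3.572,1.962],"tip":[0.752,0.056,0.394],"\u03c4":[0.0,0.0,0.0]}
{"k":14,"\u03b8":[-0.935,1.191,1.078],"qdot":[-0.814,3.847,1.911],"tip":[0.759,0.06,0.362],"\u03c4":[0.0,0.0,0.0]}
{"k":15,"\u03b8":[-0.947,1.25,1.106],"qdot":[-0.851,4.121,1.852],"tip":[0.766,0.063,0.326],"\u03c4":[0.0,0.0,0.0]}
{"k":16,"\u03b8":[-0.96,1.314,1.134],"qdot":[-0.896,4.387,1.79],"tip":[0.772,0.066,0.287],"\u03c4":[0.0,0.0,0.0]}
{"k":17,"\u03b8":[-0.974,1.382,1.16],"qdot":[-0.955,4.638,1.73],"tip":[0.776,0.067,0.245],"\u03c4":[0.0,0.0,0.0]}
{"k":18,"\u03b8":[-0.989,1.453,1.186],"qdot":[-1.038,4.866,1.678],"tip":[0.777,0.067,0.199],"\u03c4":[0.0,0.0,0.0]}
{"k":19,"\u03b8":[-1.006,1.528,1.21],"qdot":[-1.155,5.055,1.643],"tip":[0.776,0.065,0.151],"\u03c4":[0.0,0.0,0.0]}
{"k":20,"\u03b8":[-1.024,1.605,1.235],"qdot":[-1.322,5.189,1.631],"tip":[0.771,0.06,0.1],"\u03c4":[0.0,0.0,0.0]}
{"k":21,"\u03b8":[-1.046,1.683,1.259],"qdot":[-1.555,5.247,1.644],"tip":[0.762,0.053,0.047],"\u03c4":[0.0,0.0,0.0]}
{"k":22,"\u03b8":[-1.071,1.762,1.284],"qdot":[-1.872,5.204,1.679],"tip":[0.749,0.043,-0.008],"\u03c4":[0.0,0.0,0.0]}
{"k":23,"\u03b8":[-1.102,1.839,1.31],"qdot":[-2.292,5.035,1.724],"tip":[0.732,0.03,-0.063],"\u03c4":[0.0,0.0,0.0]}
{"k":24,"\u03b8":[-1.14,1.912,1.336],"qdot":[-2.826,4.719,1.757],"tip":[0.71,0.014,-0.118],"\u03c4":[0.0,0.0,0.0]}
{"k":25,"\u03b8":[-1.188,1.979,1.362],"qdot":[-3.479,4.239,1.748],"tip":[0.684,-0.006,-0.172],"\u03c4":[0.0,0.0,0.0]}
{"k":26,"\u03b8":[-1.245,2.038,1.388],"qdot":[-4.242,3.589,1.671],"tip":[0.654,-0.03,-0.225],"\u03c4":[0.0,0.0,0.0]}
{"k":27,"\u03b8":[-1.315,2.086,1.412],"qdot":[-5.096,2.773,1.512],"tip":[0.619,-0.056,-0.277],"\u03c4":[0.0,0.0,0.0]}
{"k":28,"\u03b8":[-1.399,2.121,1.433],"qdot":[-6.008,1.802,1.283],"tip":[0.582,-0.086,-0.326],"\u03c4":[0.0,0.0,0.0]}
{"k":29,"\u03b8":[-1.496,2.14,1.45],"qdot":[-6.94,0.696,1.017],"tip":[0.541,-0.119,-0.372],"\u03c4":[0.0,0.0,0.0]}
{"k":30,"\u03b8":[-1.607,2.141,1.464],"qdot":[-7.841,-0.509,0.767],"tip":[0.497,-0.154,-0.415],"\u03c4":[0.0,0.0,0.0]}
{"k":31,"\u03b8":[-1.73,2.124,1.474],"qdot":[-8.651,-1.755,0.578],"tip":[0.451,-0.192,-0.454],"\u03c4":[0.0,0.0,0.0]}
{"k":32,"\u03b8":[-1.866,2.088,1.482],"qdot":[-9.339,-3.009,0.504],"tip":[0.403,-0.232,-0.49],"\u03c4":[0.0,0.0,0.0]}
{"k":33,"\u03b8":[-2.01,2.034,1.489],"qdot":[-9.856,-4.203,0.532],"tip":[0.353,-0.274,-0.52],"\u03c4":[0.0,0.0,0.0]}
{"k":34,"\u03b8":[-2.16,1.963,1.498],"qdot":[-10.161,-5.262,0.595],"tip":[0.302,-0.319,-0.544],"\u03c4":[0.0,0.0,0.0]}
{"k":35,"\u03b8":[-2.313,1.877,1.507],"qdot":[-10.234,-6.126,0.576],"tip":[0.248,-0.366,-0.562],"\u03c4":[0.0,0.0,0.0]}
{"k":36,"\u03b8":[-2.466,1.78,1.514],"qdot":[-10.084,-6.755,0.361],"tip":[0.192,-0.415,-0.572],"\u03c4":[0.0,0.0,0.0]}
{"k":37,"\u03b8":[-2.615,1.676,1.516],"qdot":[-9.755,-7.143,-0.095],"tip":[0.135,-0.464,-0.574],"\u03c4":[0.0,0.0,0.0]}
{"k":38,"\u03b8":[-2.758,1.567,1.511],"qdot":[-9.318,-7.319,-0.716],"tip":[0.075,-0.513,-0.567],"\u03c4":[0.0,0.0,0.0]}
{"k":39,"\u03b8":[-2.894,1.457,1.494],"qdot":[-8.804,-7.302,-1.543],"tip":[0.014,-0.56,-0.551],"\u03c4":[0.0,0.0,0.0]}
{"k":40,"\u03b8":[-3.022,1.349,1.464],"qdot":[-8.265,-7.141,-2.466],"tip":[-0.048,-0.603,-0.527],"\u03c4":[0.0,0.0,0.0]}
{"k":41,"\u03b8":[-3.142,1.243,1.42],"qdot":[-7.742,-6.881,-3.379],"tip":[-0.11,-0.642,-0.495],"\u03c4":[0.0,0.0,0.0]}
{"k":42,"\u03b8":[-3.255,1.143,1.363],"qdot":[-7.258,-6.562,-4.194],"tip":[-0.171,-0.674,-0.457],"\u03c4":[0.0,0.0,0.0]}
{"k":43,"\u03b8":[-3.36,1.047,1.295],"qdot":[-6.826,-6.205,-4.853],"tip":[-0.231,-0.7,-0.414],"\u03c4":[0.0,0.0,0.0]}
{"k":44,"\u03b8":[-3.46,0.957,1.218],"qdot":[-6.448,-5.82,-5.319],"tip":[-0.289,-0.719,-0.368],"\u03c4":[0.0,0.0,0.0]}
{"k":45,"\u03b8":[-3.554,0.872,1.136],"qdot":[-6.121,-5.403,-5.574],"tip":[-0.343,-0.731,-0.319],"\u03c4":[0.0,0.0,0.0]}
{"k":46,"\u03b8":[-3.644,0.795,1.052],"qdot":[-5.834,-4.941,-5.613],"tip":[-0.395,-0.737,-0.269],"\u03c4":[0.0,0.0,0.0]}
{"k":47,"\u03b8":[-3.729,0.724,0.969],"qdot":[-5.573,-4.421,-5.441],"tip":[-0.442,-0.735,-0.22],"\u03c4":[0.0,0.0,0.0]}
{"k":48,"\u03b8":[-3.811,0.662,0.89],"qdot":[-5.323,-3.83,-5.076],"tip":[-0.486,-0.728,-0.171]}
{"summary": "final \u03b8 (rad): -3.811 0.662 0.890"}


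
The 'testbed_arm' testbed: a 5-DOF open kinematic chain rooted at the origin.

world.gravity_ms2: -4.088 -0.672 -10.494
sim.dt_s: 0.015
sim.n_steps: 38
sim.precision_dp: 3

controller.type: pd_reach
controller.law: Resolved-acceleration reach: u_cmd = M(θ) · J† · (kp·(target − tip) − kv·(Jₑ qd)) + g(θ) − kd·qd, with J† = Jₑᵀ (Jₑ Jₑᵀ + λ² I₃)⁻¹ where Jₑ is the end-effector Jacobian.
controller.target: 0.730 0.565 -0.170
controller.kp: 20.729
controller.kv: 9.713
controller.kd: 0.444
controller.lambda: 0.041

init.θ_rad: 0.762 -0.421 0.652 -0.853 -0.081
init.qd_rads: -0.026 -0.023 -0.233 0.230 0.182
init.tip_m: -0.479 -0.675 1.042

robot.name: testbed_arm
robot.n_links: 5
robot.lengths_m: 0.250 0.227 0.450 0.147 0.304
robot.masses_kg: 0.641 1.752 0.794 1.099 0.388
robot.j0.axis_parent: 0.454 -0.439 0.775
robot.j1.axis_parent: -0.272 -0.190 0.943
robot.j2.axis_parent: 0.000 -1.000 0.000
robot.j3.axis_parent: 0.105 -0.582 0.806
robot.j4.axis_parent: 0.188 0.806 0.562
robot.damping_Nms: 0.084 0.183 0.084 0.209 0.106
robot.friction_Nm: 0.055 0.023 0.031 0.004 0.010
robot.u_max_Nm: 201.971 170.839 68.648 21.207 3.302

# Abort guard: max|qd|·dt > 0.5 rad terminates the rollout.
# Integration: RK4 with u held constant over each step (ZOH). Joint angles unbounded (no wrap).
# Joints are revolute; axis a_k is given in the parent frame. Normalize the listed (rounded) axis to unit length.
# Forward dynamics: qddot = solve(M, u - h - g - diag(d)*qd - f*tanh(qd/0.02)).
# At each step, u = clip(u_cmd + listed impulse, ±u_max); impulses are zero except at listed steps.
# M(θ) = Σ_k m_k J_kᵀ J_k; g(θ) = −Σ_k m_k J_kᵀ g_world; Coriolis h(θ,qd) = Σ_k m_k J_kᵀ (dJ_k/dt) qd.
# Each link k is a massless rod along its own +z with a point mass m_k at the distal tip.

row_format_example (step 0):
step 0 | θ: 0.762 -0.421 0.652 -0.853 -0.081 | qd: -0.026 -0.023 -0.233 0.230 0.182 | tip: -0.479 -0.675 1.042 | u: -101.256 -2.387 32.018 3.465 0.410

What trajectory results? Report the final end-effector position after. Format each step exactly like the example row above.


step 1 | θ: 0.752 -0.426 0.665 -0.888 -0.056 | qd: -1.377 -0.528 1.922 -4.629 3.285 | tip: -0.475 -0.672 1.042 | u: -95.030 -3.945 22.109 4.981 -0.950
step 2 | θ: 0.722 -0.429 0.701 -0.955 0.025 | qd: -2.546 0.447 2.754 -4.347 7.401 | tip: -0.471 -0.665 1.036 | u: -91.290 -8.191 7.771 3.790 -2.430
step 3 | θ: 0.677 -0.419 0.748 -1.036 0.134 | qd: -3.563 1.127 3.423 -6.296 7.228 | tip: -0.470 -0.651 1.026 | u: -75.573 -10.778 -5.897 3.258 -1.747
step 4 | θ: 0.619 -0.398 0.799 -1.109 0.261 | qd: -4.203 1.638 3.466 -4.031 9.173 | tip: -0.471 -0.628 1.013 | u: -58.982 -11.436 -14.593 1.208 -2.090
step 5 | θ: 0.552 -0.374 0.852 -1.187 0.375 | qd: -4.711 1.699 3.636 -6.016 6.329 | tip: -0.476 -0.596 1.000 | u: -45.044 -10.850 -20.582 1.250 -0.353
step 6 | θ: 0.481 -0.351 0.905 -1.248 0.489 | qd: -4.813 1.460 3.467 -2.979 8.016 | tip: -0.480 -0.557 0.988 | u: -31.974 -8.850 -21.843 -0.525 -0.899
step 7 | θ: 0.407 -0.330 0.957 -1.305 0.586 | qd: -5.003 1.396 3.394 -4.443 5.257 | tip: -0.485 -0.514 0.976 | u: -25.449 -7.662 -23.605 -0.149 0.555
step 8 | θ: 0.333 -0.311 1.006 -1.358 0.671 | qd: -4.930 1.035 3.212 -2.833 5.813 | tip: -0.489 -0.467 0.966 | u: -17.763 -5.530 -22.491 -0.964 0.298
step 9 | θ: 0.259 -0.297 1.053 -1.401 0.750 | qd: -4.918 0.892 3.041 -2.963 4.690 | tip: -0.490 -0.419 0.957 | u: -13.796 -4.201 -21.953 -0.912 0.815
step 10 | θ: 0.186 -0.285 1.097 -1.442 0.818 | qd: -4.835 0.691 2.858 -2.536 4.358 | tip: -0.490 -0.369 0.949 | u: -10.077 -2.792 -20.632 -1.047 0.891
step 11 | θ: 0.114 -0.276 1.139 -1.478 0.881 | qd: -4.752 0.553 2.680 -2.314 3.932 | tip: -0.487 -0.320 0.942 | u: -7.457 -1.680 -19.323 -1.051 0.990
step 12 | θ: 0.043 -0.268 1.178 -1.511 0.937 | qd: -4.663 0.443 2.512 -2.112 3.601 | tip: -0.481 -0.270 0.935 | u: -5.424 -0.758 -17.974 -1.024 1.027
step 13 | θ: -0.026 -0.262 1.214 -1.541 0.989 | qd: -4.575 0.362 2.357 -1.941 3.321 | tip: -0.473 -0.222 0.927 | u: -3.856 -0.015 -16.669 -0.972 1.030
step 14 | θ: -0.094 -0.257 1.249 -1.569 1.037 | qd: -4.490 0.302 2.218 -1.792 3.083 | tip: -0.462 -0.175 0.920 | u: -2.632 0.574 -15.444 -0.906 1.009
step 15 | θ: -0.161 -0.253 1.281 -1.594 1.082 | qd: -4.410 0.260 2.096 -1.658 2.875 | tip: -0.449 -0.130 0.913 | u: -1.666 1.035 -14.319 -0.833 0.973
step 16 | θ: -0.226 -0.249 1.312 -1.618 1.124 | qd: -4.335 0.228 1.991 -1.537 2.690 | tip: -0.434 -0.086 0.905 | u: -0.890 1.392 -13.303 -0.758 0.927
step 17 | θ: -0.291 -0.246 1.341 -1.640 1.163 | qd: -4.265 0.204 1.902 -1.425 2.522 | tip: -0.417 -0.044 0.896 | u: -0.255 1.666 -12.398 -0.685 0.877
step 18 | θ: -0.354 -0.243 1.369 -1.661 1.199 | qd: -4.199 0.184 1.829 -1.319 2.366 | tip: -0.399 -0.003 0.888 | u: 0.279 1.877 -11.602 -0.616 0.825
step 19 | θ: -0.417 -0.240 1.396 -1.680 1.234 | qd: -4.138 0.165 1.769 -1.219 2.220 | tip: -0.379 0.036 0.878 | u: 0.743 2.040 -10.911 -0.552 0.773
step 20 | θ: -0.479 -0.238 1.422 -1.697 1.266 | qd: -4.081 0.144 1.722 -1.124 2.079 | tip: -0.358 0.073 0.868 | u: 1.161 2.169 -10.317 -0.494 0.723
step 21 | θ: -0.539 -0.236 1.448 -1.713 1.296 | qd: -4.026 0.120 1.684 -1.032 1.943 | tip: -0.336 0.109 0.857 | u: 1.552 2.276 -9.812 -0.443 0.676
step 22 | θ: -0.599 -0.234 1.473 -1.728 1.324 | qd: -3.974 0.092 1.655 -0.944 1.811 | tip: -0.313 0.143 0.846 | u: 1.934 2.372 -9.390 -0.400 0.631
step 23 | θ: -0.659 -0.233 1.497 -1.742 1.350 | qd: -3.924 0.059 1.632 -0.860 1.681 | tip: -0.289 0.175 0.834 | u: 2.319 2.465 -9.041 -0.363 0.590
step 24 | θ: -0.717 -0.233 1.522 -1.754 1.375 | qd: -3.875 0.021 1.613 -0.778 1.552 | tip: -0.264 0.206 0.821 | u: 2.719 2.562 -8.756 -0.334 0.553
step 25 | θ: -0.775 -0.233 1.546 -1.765 1.397 | qd: -3.829 -0.019 1.598 -0.701 1.423 | tip: -0.239 0.235 0.808 | u: 3.141 2.669 -8.524 -0.313 0.521
step 26 | θ: -0.832 -0.233 1.570 -1.775 1.417 | qd: -3.784 -0.061 1.583 -0.626 1.294 | tip: -0.214 0.263 0.794 | u: 3.593 2.789 -8.337 -0.300 0.492
step 27 | θ: -0.888 -0.235 1.593 -1.784 1.436 | qd: -3.738 -0.110 1.569 -0.553 1.168 | tip: -0.188 0.290 0.779 | u: 4.083 2.932 -8.193 -0.294 0.466
step 28 | θ: -0.944 -0.237 1.617 -1.792 1.452 | qd: -3.691 -0.164 1.553 -0.484 1.045 | tip: -0.162 0.315 0.763 | u: 4.611 3.100 -8.085 -0.297 0.443
step 29 | θ: -0.999 -0.240 1.640 -1.798 1.467 | qd: -3.641 -0.222 1.533 -0.417 0.923 | tip: -0.135 0.339 0.747 | u: 5.178 3.293 -8.008 -0.307 0.423
step 30 | θ: -1.053 -0.243 1.663 -1.804 1.480 | qd: -3.589 -0.284 1.511 -0.353 0.803 | tip: -0.109 0.361 0.731 | u: 5.784 3.513 -7.956 -0.325 0.406
step 31 | θ: -1.107 -0.248 1.685 -1.809 1.491 | qd: -3.534 -0.348 1.483 -0.293 0.685 | tip: -0.082 0.382 0.714 | u: 6.426 3.760 -7.922 -0.350 0.392
step 32 | θ: -1.159 -0.254 1.707 -1.813 1.501 | qd: -3.476 -0.413 1.451 -0.235 0.570 | tip: -0.055 0.402 0.696 | u: 7.102 4.032 -7.904 -0.382 0.381
step 33 | θ: -1.211 -0.260 1.729 -1.816 1.508 | qd: -3.414 -0.478 1.414 -0.181 0.457 | tip: -0.028 0.421 0.677 | u: 7.806 4.326 -7.896 -0.421 0.372
step 34 | θ: -1.262 -0.268 1.750 -1.818 1.514 | qd: -3.349 -0.541 1.371 -0.131 0.348 | tip: -0.001 0.438 0.658 | u: 8.533 4.639 -7.895 -0.465 0.367
step 35 | θ: -1.311 -0.277 1.770 -1.820 1.519 | qd: -3.279 -0.602 1.324 -0.083 0.242 | tip: 0.026 0.454 0.639 | u: 9.275 4.968 -7.899 -0.516 0.363
step 36 | θ: -1.360 -0.286 1.789 -1.821 1.522 | qd: -3.206 -0.660 1.272 -0.039 0.141 | tip: 0.053 0.469 0.619 | u: 10.024 5.306 -7.905 -0.571 0.362
step 37 | θ: -1.407 -0.297 1.808 -1.821 1.523 | qd: -3.128 -0.714 1.215 0.002 0.044 | tip: 0.080 0.483 0.599 | u: 10.771 5.649 -7.913 -0.630 0.363
step 38 | θ: -1.454 -0.308 1.826 -1.821 1.523 | qd: -3.046 -0.764 1.156 0.039 -0.040 | tip: 0.106 0.495 0.578
final tip position (m): 0.106 0.495 0.578


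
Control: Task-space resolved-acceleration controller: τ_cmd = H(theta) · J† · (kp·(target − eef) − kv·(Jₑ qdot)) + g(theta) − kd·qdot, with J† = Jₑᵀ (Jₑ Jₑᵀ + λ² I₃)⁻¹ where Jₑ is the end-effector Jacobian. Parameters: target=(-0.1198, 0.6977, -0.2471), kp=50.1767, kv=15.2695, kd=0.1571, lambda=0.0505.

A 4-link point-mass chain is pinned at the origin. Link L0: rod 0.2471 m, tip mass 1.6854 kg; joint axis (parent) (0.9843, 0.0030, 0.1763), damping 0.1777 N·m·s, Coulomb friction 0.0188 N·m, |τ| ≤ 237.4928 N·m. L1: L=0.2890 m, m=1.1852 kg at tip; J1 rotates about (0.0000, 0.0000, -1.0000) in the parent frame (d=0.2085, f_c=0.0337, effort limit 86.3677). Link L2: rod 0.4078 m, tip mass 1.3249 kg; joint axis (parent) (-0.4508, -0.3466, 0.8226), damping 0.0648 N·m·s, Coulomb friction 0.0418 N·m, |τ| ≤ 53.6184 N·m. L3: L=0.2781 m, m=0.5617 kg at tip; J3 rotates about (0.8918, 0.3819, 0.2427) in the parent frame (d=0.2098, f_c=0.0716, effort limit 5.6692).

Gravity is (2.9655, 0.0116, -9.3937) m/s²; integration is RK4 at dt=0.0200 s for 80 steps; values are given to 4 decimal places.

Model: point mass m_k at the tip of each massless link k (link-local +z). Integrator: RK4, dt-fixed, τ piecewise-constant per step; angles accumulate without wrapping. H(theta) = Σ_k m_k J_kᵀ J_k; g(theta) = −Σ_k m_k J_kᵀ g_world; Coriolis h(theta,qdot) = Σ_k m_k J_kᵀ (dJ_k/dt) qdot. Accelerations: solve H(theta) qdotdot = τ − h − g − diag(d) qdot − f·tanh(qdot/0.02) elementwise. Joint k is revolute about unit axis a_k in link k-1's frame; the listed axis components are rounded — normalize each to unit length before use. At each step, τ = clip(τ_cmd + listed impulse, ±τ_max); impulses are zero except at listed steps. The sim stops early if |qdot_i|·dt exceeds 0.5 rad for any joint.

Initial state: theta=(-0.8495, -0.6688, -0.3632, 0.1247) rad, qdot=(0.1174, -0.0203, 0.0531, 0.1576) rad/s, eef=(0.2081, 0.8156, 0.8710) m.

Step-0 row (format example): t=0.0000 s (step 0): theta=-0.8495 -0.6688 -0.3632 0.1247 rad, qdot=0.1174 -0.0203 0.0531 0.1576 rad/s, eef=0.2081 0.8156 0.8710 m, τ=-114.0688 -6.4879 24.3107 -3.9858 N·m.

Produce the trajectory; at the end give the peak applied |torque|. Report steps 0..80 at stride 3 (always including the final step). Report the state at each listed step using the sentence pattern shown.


t=0.0600 s (step 3): theta=-0.9423 -0.4547 -0.1433 0.4997 rad, qdot=-2.5968 6.1005 6.8807 10.2917 rad/s, eef=0.2019 0.8499 0.8102 m, τ=-16.4855 0.2515 7.9296 -0.1792 N·m.
t=0.1200 s (step 6): theta=-1.0812 -0.0687 0.3318 1.0207 rad, qdot=-1.7667 5.5216 8.3672 6.1511 rad/s, eef=0.1839 0.9316 0.6258 m, τ=76.9473 -1.9268 -7.2461 2.1798 N·m.
t=0.1800 s (step 9): theta=-1.1360 0.1203 0.8532 1.2936 rad, qdot=-0.0912 1.5185 9.0573 3.8911 rad/s, eef=0.1612 0.9937 0.4314 m, τ=77.6015 -8.0695 -5.2262 1.4141 N·m.
t=0.2400 s (step 12): theta=-1.1354 0.1459 1.3356 1.5088 rad, qdot=-0.0299 0.0567 6.9579 3.2096 rad/s, eef=0.0968 0.9942 0.2855 m, τ=32.2730 -2.6633 -4.5548 0.6438 N·m.
t=0.3000 s (step 15): theta=-1.1472 0.1548 1.6930 1.6683 rad, qdot=-0.3468 0.2929 5.0604 2.1434 rad/s, eef=0.0254 0.9639 0.1809 m, τ=21.9034 -1.6695 -3.1445 0.2791 N·m.
t=0.3600 s (step 18): theta=-1.1752 0.1788 1.9540 1.7733 rad, qdot=-0.5703 0.4624 3.6857 1.4312 rad/s, eef=-0.0281 0.9275 0.1021 m, τ=21.4510 -2.8988 -1.1761 0.0387 N·m.
t=0.4200 s (step 21): theta=-1.2138 0.2055 2.1426 1.8463 rad, qdot=-0.6996 0.3969 2.6315 1.0415 rad/s, eef=-0.0625 0.8932 0.0391 m, τ=22.6970 -4.2910 0.4975 -0.0777 N·m.
t=0.4800 s (step 24): theta=-1.2577 0.2248 2.2759 1.9011 rad, qdot=-0.7564 0.2369 1.8410 0.8030 rad/s, eef=-0.0835 0.8635 -0.0127 m, τ=23.8722 -5.3277 1.7073 -0.0912 N·m.
t=0.5400 s (step 27): theta=-1.3034 0.2345 2.3689 1.9439 rad, qdot=-0.7570 0.0900 1.2847 0.6310 rad/s, eef=-0.0961 0.8387 -0.0560 m, τ=24.7501 -6.0149 2.5315 -0.0481 N·m.
t=0.6000 s (step 30): theta=-1.3477 0.2369 2.4344 1.9776 rad, qdot=-0.7150 0.0026 0.9205 0.4947 rad/s, eef=-0.1038 0.8179 -0.0924 m, τ=25.3387 -6.4467 3.0788 0.0149 N·m.
t=0.6600 s (step 33): theta=-1.3885 0.2367 2.4829 2.0037 rad, qdot=-0.6401 -0.0094 0.7037 0.3816 rad/s, eef=-0.1088 0.8004 -0.1231 m, τ=25.6718 -6.7112 3.4394 0.0770 N·m.
t=0.7200 s (step 36): theta=-1.4243 0.2362 2.5204 2.0241 rad, qdot=-0.5558 -0.0132 0.5481 0.3015 rad/s, eef=-0.1120 0.7855 -0.1487 m, τ=25.7385 -6.8410 3.6750 0.1305 N·m.
t=0.7800 s (step 39): theta=-1.4552 0.2354 2.5499 2.0403 rad, qdot=-0.4724 -0.0142 0.4337 0.2433 rad/s, eef=-0.1142 0.7729 -0.1698 m, τ=25.6408 -6.8830 3.8238 0.1763 N·m.
t=0.8400 s (step 42): theta=-1.4811 0.2346 2.5733 2.0535 rad, qdot=-0.3950 -0.0137 0.3479 0.1998 rad/s, eef=-0.1158 0.7622 -0.1868 m, τ=25.4548 -6.8732 3.9154 0.2149 N·m.
t=0.9000 s (step 45): theta=-1.5027 0.2339 2.5922 2.0645 rad, qdot=-0.3263 -0.0125 0.2821 0.1665 rad/s, eef=-0.1169 0.7531 -0.2006 m, τ=25.2315 -6.8362 3.9702 0.2470 N·m.
t=0.9600 s (step 48): theta=-1.5205 0.2332 2.6076 2.0737 rad, qdot=-0.2670 -0.0111 0.2304 0.1404 rad/s, eef=-0.1178 0.7455 -0.2115 m, τ=25.0030 -6.7873 4.0022 0.2736 N·m.
t=1.0200 s (step 51): theta=-1.5350 0.2327 2.6202 2.0814 rad, qdot=-0.2169 -0.0098 0.1892 0.1195 rad/s, eef=-0.1185 0.7391 -0.2202 m, τ=24.7878 -6.7359 4.0203 0.2956 N·m.
t=1.0800 s (step 54): theta=-1.5467 0.2322 2.6306 2.0881 rad, qdot=-0.1752 -0.0086 0.1558 0.1024 rad/s, eef=-0.1191 0.7338 -0.2270 m, τ=24.5952 -6.6871 4.0301 0.3136 N·m.
t=1.1400 s (step 57): theta=-1.5561 0.2317 2.6391 2.0938 rad, qdot=-0.1409 -0.0076 0.1286 0.0883 rad/s, eef=-0.1196 0.7294 -0.2323 m, τ=24.4285 -6.6433 4.0351 0.3285 N·m.
t=1.2000 s (step 60): theta=-1.5637 0.2313 2.6462 2.0987 rad, qdot=-0.1130 -0.0067 0.1062 0.0764 rad/s, eef=-0.1200 0.7257 -0.2365 m, τ=24.2876 -6.6054 4.0375 0.3406 N·m.
t=1.2600 s (step 63): theta=-1.5698 0.2309 2.6520 2.1030 rad, qdot=-0.0904 -0.0060 0.0877 0.0663 rad/s, eef=-0.1203 0.7226 -0.2397 m, τ=24.1704 -6.5734 4.0385 0.3506 N·m.
t=1.3200 s (step 66): theta=-1.5747 0.2306 2.6568 2.1067 rad, qdot=-0.0722 -0.0054 0.0724 0.0579 rad/s, eef=-0.1206 0.7201 -0.2422 m, τ=24.0742 -6.5469 4.0388 0.3588 N·m.
t=1.3800 s (step 69): theta=-1.5785 0.2303 2.6608 2.1100 rad, qdot=-0.0576 -0.0049 0.0597 0.0507 rad/s, eef=-0.1208 0.7180 -0.2441 m, τ=23.9959 -6.5251 4.0388 0.3653 N·m.
t=1.4400 s (step 72): theta=-1.5816 0.2301 2.6641 2.1128 rad, qdot=-0.0460 -0.0045 0.0493 0.0448 rad/s, eef=-0.1210 0.7162 -0.2456 m, τ=23.9328 -6.5074 4.0385 0.3706 N·m.
t=1.5000 s (step 75): theta=-1.5841 0.2298 2.6668 2.1154 rad, qdot=-0.0368 -0.0041 0.0409 0.0399 rad/s, eef=-0.1212 0.7148 -0.2467 m, τ=23.8823 -6.4930 4.0381 0.3746 N·m.
t=1.5600 s (step 78): theta=-1.5861 0.2296 2.6690 2.1176 rad, qdot=-0.0295 -0.0036 0.0344 0.0359 rad/s, eef=-0.1213 0.7135 -0.2476 m, τ=23.8424 -6.4812 4.0372 0.3777 N·m.
t=1.6000 s (step 80): theta=-1.5872 0.2295 2.6703 2.1190 rad, qdot=-0.0255 -0.0032 0.0309 0.0336 rad/s, eef=-0.1214 0.7128 -0.2480 m.
max |τ| (N·m): 114.0688
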